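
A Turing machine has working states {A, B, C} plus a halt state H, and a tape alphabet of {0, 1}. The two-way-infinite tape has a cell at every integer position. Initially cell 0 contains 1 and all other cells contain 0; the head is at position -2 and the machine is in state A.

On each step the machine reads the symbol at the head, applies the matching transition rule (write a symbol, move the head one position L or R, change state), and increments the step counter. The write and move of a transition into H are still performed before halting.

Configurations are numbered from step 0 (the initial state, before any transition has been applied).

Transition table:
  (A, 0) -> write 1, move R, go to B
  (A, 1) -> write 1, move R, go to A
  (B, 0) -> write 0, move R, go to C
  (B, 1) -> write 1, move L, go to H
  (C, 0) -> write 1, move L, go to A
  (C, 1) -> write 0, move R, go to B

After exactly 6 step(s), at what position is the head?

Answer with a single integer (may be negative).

Step 1: in state A at pos -2, read 0 -> (A,0)->write 1,move R,goto B. Now: state=B, head=-1, tape[-3..1]=01010 (head:   ^)
Step 2: in state B at pos -1, read 0 -> (B,0)->write 0,move R,goto C. Now: state=C, head=0, tape[-3..1]=01010 (head:    ^)
Step 3: in state C at pos 0, read 1 -> (C,1)->write 0,move R,goto B. Now: state=B, head=1, tape[-3..2]=010000 (head:     ^)
Step 4: in state B at pos 1, read 0 -> (B,0)->write 0,move R,goto C. Now: state=C, head=2, tape[-3..3]=0100000 (head:      ^)
Step 5: in state C at pos 2, read 0 -> (C,0)->write 1,move L,goto A. Now: state=A, head=1, tape[-3..3]=0100010 (head:     ^)
Step 6: in state A at pos 1, read 0 -> (A,0)->write 1,move R,goto B. Now: state=B, head=2, tape[-3..3]=0100110 (head:      ^)

Answer: 2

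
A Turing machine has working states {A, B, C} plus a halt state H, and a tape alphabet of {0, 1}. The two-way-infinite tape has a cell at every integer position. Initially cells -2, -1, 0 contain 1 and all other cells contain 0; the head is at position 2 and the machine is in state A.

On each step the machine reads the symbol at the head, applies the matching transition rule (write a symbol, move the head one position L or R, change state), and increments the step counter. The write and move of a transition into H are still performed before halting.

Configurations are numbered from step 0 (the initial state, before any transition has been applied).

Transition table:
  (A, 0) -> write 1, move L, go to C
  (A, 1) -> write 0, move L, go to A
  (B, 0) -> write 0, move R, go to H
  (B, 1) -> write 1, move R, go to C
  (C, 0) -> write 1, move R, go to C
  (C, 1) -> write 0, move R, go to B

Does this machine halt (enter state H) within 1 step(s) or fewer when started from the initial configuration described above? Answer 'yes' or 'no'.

Step 1: in state A at pos 2, read 0 -> (A,0)->write 1,move L,goto C. Now: state=C, head=1, tape[-3..3]=0111010 (head:     ^)
After 1 step(s): state = C (not H) -> not halted within 1 -> no

Answer: no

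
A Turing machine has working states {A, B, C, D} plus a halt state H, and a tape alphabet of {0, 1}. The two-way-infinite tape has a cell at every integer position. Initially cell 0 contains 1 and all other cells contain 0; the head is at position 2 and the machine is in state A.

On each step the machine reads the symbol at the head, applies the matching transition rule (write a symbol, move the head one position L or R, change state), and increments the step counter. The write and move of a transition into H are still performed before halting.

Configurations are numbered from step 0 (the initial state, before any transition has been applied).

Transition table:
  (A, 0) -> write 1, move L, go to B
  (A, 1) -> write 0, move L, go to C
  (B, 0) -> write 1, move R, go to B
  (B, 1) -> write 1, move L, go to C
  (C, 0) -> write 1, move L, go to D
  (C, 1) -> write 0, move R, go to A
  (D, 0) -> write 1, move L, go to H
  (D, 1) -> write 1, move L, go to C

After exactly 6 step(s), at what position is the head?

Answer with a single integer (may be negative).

Step 1: in state A at pos 2, read 0 -> (A,0)->write 1,move L,goto B. Now: state=B, head=1, tape[-1..3]=01010 (head:   ^)
Step 2: in state B at pos 1, read 0 -> (B,0)->write 1,move R,goto B. Now: state=B, head=2, tape[-1..3]=01110 (head:    ^)
Step 3: in state B at pos 2, read 1 -> (B,1)->write 1,move L,goto C. Now: state=C, head=1, tape[-1..3]=01110 (head:   ^)
Step 4: in state C at pos 1, read 1 -> (C,1)->write 0,move R,goto A. Now: state=A, head=2, tape[-1..3]=01010 (head:    ^)
Step 5: in state A at pos 2, read 1 -> (A,1)->write 0,move L,goto C. Now: state=C, head=1, tape[-1..3]=01000 (head:   ^)
Step 6: in state C at pos 1, read 0 -> (C,0)->write 1,move L,goto D. Now: state=D, head=0, tape[-1..3]=01100 (head:  ^)

Answer: 0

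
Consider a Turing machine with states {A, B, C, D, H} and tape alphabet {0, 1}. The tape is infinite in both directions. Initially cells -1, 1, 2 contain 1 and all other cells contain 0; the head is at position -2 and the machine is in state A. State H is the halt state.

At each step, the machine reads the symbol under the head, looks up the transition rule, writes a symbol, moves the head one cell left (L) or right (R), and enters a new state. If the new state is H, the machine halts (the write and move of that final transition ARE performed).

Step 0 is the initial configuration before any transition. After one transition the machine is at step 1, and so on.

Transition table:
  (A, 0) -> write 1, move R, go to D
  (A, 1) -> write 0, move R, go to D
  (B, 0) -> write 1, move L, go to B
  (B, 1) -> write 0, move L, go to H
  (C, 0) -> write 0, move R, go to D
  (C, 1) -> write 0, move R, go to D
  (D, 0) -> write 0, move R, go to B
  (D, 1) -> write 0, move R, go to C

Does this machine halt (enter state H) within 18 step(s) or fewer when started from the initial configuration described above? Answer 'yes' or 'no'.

Answer: yes

Derivation:
Step 1: in state A at pos -2, read 0 -> (A,0)->write 1,move R,goto D. Now: state=D, head=-1, tape[-3..3]=0110110 (head:   ^)
Step 2: in state D at pos -1, read 1 -> (D,1)->write 0,move R,goto C. Now: state=C, head=0, tape[-3..3]=0100110 (head:    ^)
Step 3: in state C at pos 0, read 0 -> (C,0)->write 0,move R,goto D. Now: state=D, head=1, tape[-3..3]=0100110 (head:     ^)
Step 4: in state D at pos 1, read 1 -> (D,1)->write 0,move R,goto C. Now: state=C, head=2, tape[-3..3]=0100010 (head:      ^)
Step 5: in state C at pos 2, read 1 -> (C,1)->write 0,move R,goto D. Now: state=D, head=3, tape[-3..4]=01000000 (head:       ^)
Step 6: in state D at pos 3, read 0 -> (D,0)->write 0,move R,goto B. Now: state=B, head=4, tape[-3..5]=010000000 (head:        ^)
Step 7: in state B at pos 4, read 0 -> (B,0)->write 1,move L,goto B. Now: state=B, head=3, tape[-3..5]=010000010 (head:       ^)
Step 8: in state B at pos 3, read 0 -> (B,0)->write 1,move L,goto B. Now: state=B, head=2, tape[-3..5]=010000110 (head:      ^)
Step 9: in state B at pos 2, read 0 -> (B,0)->write 1,move L,goto B. Now: state=B, head=1, tape[-3..5]=010001110 (head:     ^)
Step 10: in state B at pos 1, read 0 -> (B,0)->write 1,move L,goto B. Now: state=B, head=0, tape[-3..5]=010011110 (head:    ^)
Step 11: in state B at pos 0, read 0 -> (B,0)->write 1,move L,goto B. Now: state=B, head=-1, tape[-3..5]=010111110 (head:   ^)
Step 12: in state B at pos -1, read 0 -> (B,0)->write 1,move L,goto B. Now: state=B, head=-2, tape[-3..5]=011111110 (head:  ^)
Step 13: in state B at pos -2, read 1 -> (B,1)->write 0,move L,goto H. Now: state=H, head=-3, tape[-4..5]=0001111110 (head:  ^)
State H reached at step 13; 13 <= 18 -> yes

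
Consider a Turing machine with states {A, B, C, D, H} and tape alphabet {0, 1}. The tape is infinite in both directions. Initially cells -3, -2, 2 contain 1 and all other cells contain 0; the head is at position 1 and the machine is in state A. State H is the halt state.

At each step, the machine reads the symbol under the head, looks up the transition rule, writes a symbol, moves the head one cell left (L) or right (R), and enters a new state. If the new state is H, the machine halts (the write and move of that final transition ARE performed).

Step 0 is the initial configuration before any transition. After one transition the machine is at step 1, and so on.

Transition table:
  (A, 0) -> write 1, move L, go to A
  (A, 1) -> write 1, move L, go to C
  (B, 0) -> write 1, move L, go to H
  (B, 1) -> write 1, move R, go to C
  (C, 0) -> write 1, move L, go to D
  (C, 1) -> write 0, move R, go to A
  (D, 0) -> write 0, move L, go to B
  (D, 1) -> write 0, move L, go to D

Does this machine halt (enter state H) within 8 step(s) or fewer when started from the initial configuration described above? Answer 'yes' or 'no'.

Answer: no

Derivation:
Step 1: in state A at pos 1, read 0 -> (A,0)->write 1,move L,goto A. Now: state=A, head=0, tape[-4..3]=01100110 (head:     ^)
Step 2: in state A at pos 0, read 0 -> (A,0)->write 1,move L,goto A. Now: state=A, head=-1, tape[-4..3]=01101110 (head:    ^)
Step 3: in state A at pos -1, read 0 -> (A,0)->write 1,move L,goto A. Now: state=A, head=-2, tape[-4..3]=01111110 (head:   ^)
Step 4: in state A at pos -2, read 1 -> (A,1)->write 1,move L,goto C. Now: state=C, head=-3, tape[-4..3]=01111110 (head:  ^)
Step 5: in state C at pos -3, read 1 -> (C,1)->write 0,move R,goto A. Now: state=A, head=-2, tape[-4..3]=00111110 (head:   ^)
Step 6: in state A at pos -2, read 1 -> (A,1)->write 1,move L,goto C. Now: state=C, head=-3, tape[-4..3]=00111110 (head:  ^)
Step 7: in state C at pos -3, read 0 -> (C,0)->write 1,move L,goto D. Now: state=D, head=-4, tape[-5..3]=001111110 (head:  ^)
Step 8: in state D at pos -4, read 0 -> (D,0)->write 0,move L,goto B. Now: state=B, head=-5, tape[-6..3]=0001111110 (head:  ^)
After 8 step(s): state = B (not H) -> not halted within 8 -> no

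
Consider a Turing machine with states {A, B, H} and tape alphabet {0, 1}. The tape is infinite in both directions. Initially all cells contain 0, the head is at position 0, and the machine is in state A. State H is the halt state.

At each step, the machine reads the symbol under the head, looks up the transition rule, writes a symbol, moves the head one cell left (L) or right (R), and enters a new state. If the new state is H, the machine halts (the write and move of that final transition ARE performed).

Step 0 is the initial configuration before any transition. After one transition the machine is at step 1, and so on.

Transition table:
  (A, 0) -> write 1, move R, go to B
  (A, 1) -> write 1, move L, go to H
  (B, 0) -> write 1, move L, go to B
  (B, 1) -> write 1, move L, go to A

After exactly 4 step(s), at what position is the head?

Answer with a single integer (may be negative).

Step 1: in state A at pos 0, read 0 -> (A,0)->write 1,move R,goto B. Now: state=B, head=1, tape[-1..2]=0100 (head:   ^)
Step 2: in state B at pos 1, read 0 -> (B,0)->write 1,move L,goto B. Now: state=B, head=0, tape[-1..2]=0110 (head:  ^)
Step 3: in state B at pos 0, read 1 -> (B,1)->write 1,move L,goto A. Now: state=A, head=-1, tape[-2..2]=00110 (head:  ^)
Step 4: in state A at pos -1, read 0 -> (A,0)->write 1,move R,goto B. Now: state=B, head=0, tape[-2..2]=01110 (head:   ^)

Answer: 0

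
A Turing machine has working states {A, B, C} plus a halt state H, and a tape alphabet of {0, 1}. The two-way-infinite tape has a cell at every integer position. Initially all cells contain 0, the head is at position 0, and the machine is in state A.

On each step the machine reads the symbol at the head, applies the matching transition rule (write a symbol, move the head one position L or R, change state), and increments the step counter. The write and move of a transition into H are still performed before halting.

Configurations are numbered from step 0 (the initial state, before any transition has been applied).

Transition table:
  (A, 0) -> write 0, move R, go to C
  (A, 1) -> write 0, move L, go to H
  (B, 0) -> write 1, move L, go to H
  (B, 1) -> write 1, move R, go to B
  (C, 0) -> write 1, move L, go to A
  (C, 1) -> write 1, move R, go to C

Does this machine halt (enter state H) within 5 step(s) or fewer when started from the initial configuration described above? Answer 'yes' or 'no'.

Answer: no

Derivation:
Step 1: in state A at pos 0, read 0 -> (A,0)->write 0,move R,goto C. Now: state=C, head=1, tape[-1..2]=0000 (head:   ^)
Step 2: in state C at pos 1, read 0 -> (C,0)->write 1,move L,goto A. Now: state=A, head=0, tape[-1..2]=0010 (head:  ^)
Step 3: in state A at pos 0, read 0 -> (A,0)->write 0,move R,goto C. Now: state=C, head=1, tape[-1..2]=0010 (head:   ^)
Step 4: in state C at pos 1, read 1 -> (C,1)->write 1,move R,goto C. Now: state=C, head=2, tape[-1..3]=00100 (head:    ^)
Step 5: in state C at pos 2, read 0 -> (C,0)->write 1,move L,goto A. Now: state=A, head=1, tape[-1..3]=00110 (head:   ^)
After 5 step(s): state = A (not H) -> not halted within 5 -> no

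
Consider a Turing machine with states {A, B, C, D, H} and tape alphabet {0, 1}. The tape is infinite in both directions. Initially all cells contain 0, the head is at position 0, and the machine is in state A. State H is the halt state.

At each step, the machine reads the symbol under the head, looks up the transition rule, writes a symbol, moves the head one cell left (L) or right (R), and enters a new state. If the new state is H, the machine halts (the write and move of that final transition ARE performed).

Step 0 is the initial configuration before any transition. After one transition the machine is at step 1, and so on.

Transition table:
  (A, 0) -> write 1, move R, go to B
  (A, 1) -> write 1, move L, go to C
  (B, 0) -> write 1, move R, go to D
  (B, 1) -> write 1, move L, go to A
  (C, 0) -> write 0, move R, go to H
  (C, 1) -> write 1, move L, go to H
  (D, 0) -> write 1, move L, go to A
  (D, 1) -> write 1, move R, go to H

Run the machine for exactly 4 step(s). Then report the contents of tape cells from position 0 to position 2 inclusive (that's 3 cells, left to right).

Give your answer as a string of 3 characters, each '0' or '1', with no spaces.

Answer: 111

Derivation:
Step 1: in state A at pos 0, read 0 -> (A,0)->write 1,move R,goto B. Now: state=B, head=1, tape[-1..2]=0100 (head:   ^)
Step 2: in state B at pos 1, read 0 -> (B,0)->write 1,move R,goto D. Now: state=D, head=2, tape[-1..3]=01100 (head:    ^)
Step 3: in state D at pos 2, read 0 -> (D,0)->write 1,move L,goto A. Now: state=A, head=1, tape[-1..3]=01110 (head:   ^)
Step 4: in state A at pos 1, read 1 -> (A,1)->write 1,move L,goto C. Now: state=C, head=0, tape[-1..3]=01110 (head:  ^)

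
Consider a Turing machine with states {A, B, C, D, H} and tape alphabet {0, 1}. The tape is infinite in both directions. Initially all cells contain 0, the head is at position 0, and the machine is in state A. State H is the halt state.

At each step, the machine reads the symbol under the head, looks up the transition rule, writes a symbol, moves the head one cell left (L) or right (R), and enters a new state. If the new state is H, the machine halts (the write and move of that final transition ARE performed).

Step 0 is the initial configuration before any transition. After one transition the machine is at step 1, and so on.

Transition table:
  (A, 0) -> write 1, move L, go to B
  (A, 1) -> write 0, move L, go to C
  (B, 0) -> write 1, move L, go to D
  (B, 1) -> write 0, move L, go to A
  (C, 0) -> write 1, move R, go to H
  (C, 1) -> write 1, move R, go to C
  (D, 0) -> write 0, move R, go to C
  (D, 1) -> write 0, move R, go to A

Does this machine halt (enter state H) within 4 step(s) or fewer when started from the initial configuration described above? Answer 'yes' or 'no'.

Step 1: in state A at pos 0, read 0 -> (A,0)->write 1,move L,goto B. Now: state=B, head=-1, tape[-2..1]=0010 (head:  ^)
Step 2: in state B at pos -1, read 0 -> (B,0)->write 1,move L,goto D. Now: state=D, head=-2, tape[-3..1]=00110 (head:  ^)
Step 3: in state D at pos -2, read 0 -> (D,0)->write 0,move R,goto C. Now: state=C, head=-1, tape[-3..1]=00110 (head:   ^)
Step 4: in state C at pos -1, read 1 -> (C,1)->write 1,move R,goto C. Now: state=C, head=0, tape[-3..1]=00110 (head:    ^)
After 4 step(s): state = C (not H) -> not halted within 4 -> no

Answer: no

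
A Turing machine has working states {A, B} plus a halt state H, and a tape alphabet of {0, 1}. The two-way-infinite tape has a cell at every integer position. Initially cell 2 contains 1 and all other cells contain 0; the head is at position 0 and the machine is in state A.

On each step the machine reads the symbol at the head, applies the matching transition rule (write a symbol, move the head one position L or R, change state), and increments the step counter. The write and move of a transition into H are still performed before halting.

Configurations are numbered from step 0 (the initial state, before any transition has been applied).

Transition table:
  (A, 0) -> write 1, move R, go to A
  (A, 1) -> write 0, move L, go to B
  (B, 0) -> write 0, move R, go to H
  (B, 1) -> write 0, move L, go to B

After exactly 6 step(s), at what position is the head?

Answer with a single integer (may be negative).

Step 1: in state A at pos 0, read 0 -> (A,0)->write 1,move R,goto A. Now: state=A, head=1, tape[-1..3]=01010 (head:   ^)
Step 2: in state A at pos 1, read 0 -> (A,0)->write 1,move R,goto A. Now: state=A, head=2, tape[-1..3]=01110 (head:    ^)
Step 3: in state A at pos 2, read 1 -> (A,1)->write 0,move L,goto B. Now: state=B, head=1, tape[-1..3]=01100 (head:   ^)
Step 4: in state B at pos 1, read 1 -> (B,1)->write 0,move L,goto B. Now: state=B, head=0, tape[-1..3]=01000 (head:  ^)
Step 5: in state B at pos 0, read 1 -> (B,1)->write 0,move L,goto B. Now: state=B, head=-1, tape[-2..3]=000000 (head:  ^)
Step 6: in state B at pos -1, read 0 -> (B,0)->write 0,move R,goto H. Now: state=H, head=0, tape[-2..3]=000000 (head:   ^)

Answer: 0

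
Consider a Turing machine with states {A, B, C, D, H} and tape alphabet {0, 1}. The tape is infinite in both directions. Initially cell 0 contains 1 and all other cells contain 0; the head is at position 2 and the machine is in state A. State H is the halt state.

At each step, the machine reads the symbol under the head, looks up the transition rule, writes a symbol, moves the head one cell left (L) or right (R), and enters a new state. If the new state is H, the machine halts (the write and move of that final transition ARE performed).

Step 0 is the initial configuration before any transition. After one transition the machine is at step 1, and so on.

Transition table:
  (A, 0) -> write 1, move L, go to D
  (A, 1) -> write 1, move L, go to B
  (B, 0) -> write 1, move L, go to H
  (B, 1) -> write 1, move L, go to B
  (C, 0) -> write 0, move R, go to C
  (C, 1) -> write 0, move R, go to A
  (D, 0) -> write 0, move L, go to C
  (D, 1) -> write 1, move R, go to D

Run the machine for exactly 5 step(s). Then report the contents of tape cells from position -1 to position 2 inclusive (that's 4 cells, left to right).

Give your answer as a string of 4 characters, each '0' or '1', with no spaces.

Step 1: in state A at pos 2, read 0 -> (A,0)->write 1,move L,goto D. Now: state=D, head=1, tape[-1..3]=01010 (head:   ^)
Step 2: in state D at pos 1, read 0 -> (D,0)->write 0,move L,goto C. Now: state=C, head=0, tape[-1..3]=01010 (head:  ^)
Step 3: in state C at pos 0, read 1 -> (C,1)->write 0,move R,goto A. Now: state=A, head=1, tape[-1..3]=00010 (head:   ^)
Step 4: in state A at pos 1, read 0 -> (A,0)->write 1,move L,goto D. Now: state=D, head=0, tape[-1..3]=00110 (head:  ^)
Step 5: in state D at pos 0, read 0 -> (D,0)->write 0,move L,goto C. Now: state=C, head=-1, tape[-2..3]=000110 (head:  ^)

Answer: 0011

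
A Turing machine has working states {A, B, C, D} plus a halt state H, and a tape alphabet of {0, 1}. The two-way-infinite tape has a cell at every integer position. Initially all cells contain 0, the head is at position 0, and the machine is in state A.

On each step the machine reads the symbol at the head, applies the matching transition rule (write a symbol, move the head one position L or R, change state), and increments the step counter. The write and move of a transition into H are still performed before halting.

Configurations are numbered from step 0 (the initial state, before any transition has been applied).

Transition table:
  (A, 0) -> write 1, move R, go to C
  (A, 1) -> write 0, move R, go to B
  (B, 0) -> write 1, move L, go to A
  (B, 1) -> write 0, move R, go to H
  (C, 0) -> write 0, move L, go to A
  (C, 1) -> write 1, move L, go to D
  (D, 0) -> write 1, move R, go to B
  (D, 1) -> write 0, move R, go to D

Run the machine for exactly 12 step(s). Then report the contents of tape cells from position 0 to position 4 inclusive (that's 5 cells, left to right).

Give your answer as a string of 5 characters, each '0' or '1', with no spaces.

Answer: 00000

Derivation:
Step 1: in state A at pos 0, read 0 -> (A,0)->write 1,move R,goto C. Now: state=C, head=1, tape[-1..2]=0100 (head:   ^)
Step 2: in state C at pos 1, read 0 -> (C,0)->write 0,move L,goto A. Now: state=A, head=0, tape[-1..2]=0100 (head:  ^)
Step 3: in state A at pos 0, read 1 -> (A,1)->write 0,move R,goto B. Now: state=B, head=1, tape[-1..2]=0000 (head:   ^)
Step 4: in state B at pos 1, read 0 -> (B,0)->write 1,move L,goto A. Now: state=A, head=0, tape[-1..2]=0010 (head:  ^)
Step 5: in state A at pos 0, read 0 -> (A,0)->write 1,move R,goto C. Now: state=C, head=1, tape[-1..2]=0110 (head:   ^)
Step 6: in state C at pos 1, read 1 -> (C,1)->write 1,move L,goto D. Now: state=D, head=0, tape[-1..2]=0110 (head:  ^)
Step 7: in state D at pos 0, read 1 -> (D,1)->write 0,move R,goto D. Now: state=D, head=1, tape[-1..2]=0010 (head:   ^)
Step 8: in state D at pos 1, read 1 -> (D,1)->write 0,move R,goto D. Now: state=D, head=2, tape[-1..3]=00000 (head:    ^)
Step 9: in state D at pos 2, read 0 -> (D,0)->write 1,move R,goto B. Now: state=B, head=3, tape[-1..4]=000100 (head:     ^)
Step 10: in state B at pos 3, read 0 -> (B,0)->write 1,move L,goto A. Now: state=A, head=2, tape[-1..4]=000110 (head:    ^)
Step 11: in state A at pos 2, read 1 -> (A,1)->write 0,move R,goto B. Now: state=B, head=3, tape[-1..4]=000010 (head:     ^)
Step 12: in state B at pos 3, read 1 -> (B,1)->write 0,move R,goto H. Now: state=H, head=4, tape[-1..5]=0000000 (head:      ^)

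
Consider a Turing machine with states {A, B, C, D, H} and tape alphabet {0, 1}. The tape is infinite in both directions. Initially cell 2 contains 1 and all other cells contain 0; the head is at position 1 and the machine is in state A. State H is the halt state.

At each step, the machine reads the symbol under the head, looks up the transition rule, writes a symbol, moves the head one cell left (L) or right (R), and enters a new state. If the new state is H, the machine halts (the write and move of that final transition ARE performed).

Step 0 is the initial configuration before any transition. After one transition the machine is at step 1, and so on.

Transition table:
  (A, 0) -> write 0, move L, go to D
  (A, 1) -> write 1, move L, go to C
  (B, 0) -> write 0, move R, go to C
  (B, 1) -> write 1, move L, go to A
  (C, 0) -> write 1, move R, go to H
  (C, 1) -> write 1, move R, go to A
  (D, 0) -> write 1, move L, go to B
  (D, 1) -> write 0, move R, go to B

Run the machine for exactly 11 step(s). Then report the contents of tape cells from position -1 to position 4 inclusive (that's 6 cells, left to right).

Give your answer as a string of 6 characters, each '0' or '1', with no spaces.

Answer: 000000

Derivation:
Step 1: in state A at pos 1, read 0 -> (A,0)->write 0,move L,goto D. Now: state=D, head=0, tape[-1..3]=00010 (head:  ^)
Step 2: in state D at pos 0, read 0 -> (D,0)->write 1,move L,goto B. Now: state=B, head=-1, tape[-2..3]=001010 (head:  ^)
Step 3: in state B at pos -1, read 0 -> (B,0)->write 0,move R,goto C. Now: state=C, head=0, tape[-2..3]=001010 (head:   ^)
Step 4: in state C at pos 0, read 1 -> (C,1)->write 1,move R,goto A. Now: state=A, head=1, tape[-2..3]=001010 (head:    ^)
Step 5: in state A at pos 1, read 0 -> (A,0)->write 0,move L,goto D. Now: state=D, head=0, tape[-2..3]=001010 (head:   ^)
Step 6: in state D at pos 0, read 1 -> (D,1)->write 0,move R,goto B. Now: state=B, head=1, tape[-2..3]=000010 (head:    ^)
Step 7: in state B at pos 1, read 0 -> (B,0)->write 0,move R,goto C. Now: state=C, head=2, tape[-2..3]=000010 (head:     ^)
Step 8: in state C at pos 2, read 1 -> (C,1)->write 1,move R,goto A. Now: state=A, head=3, tape[-2..4]=0000100 (head:      ^)
Step 9: in state A at pos 3, read 0 -> (A,0)->write 0,move L,goto D. Now: state=D, head=2, tape[-2..4]=0000100 (head:     ^)
Step 10: in state D at pos 2, read 1 -> (D,1)->write 0,move R,goto B. Now: state=B, head=3, tape[-2..4]=0000000 (head:      ^)
Step 11: in state B at pos 3, read 0 -> (B,0)->write 0,move R,goto C. Now: state=C, head=4, tape[-2..5]=00000000 (head:       ^)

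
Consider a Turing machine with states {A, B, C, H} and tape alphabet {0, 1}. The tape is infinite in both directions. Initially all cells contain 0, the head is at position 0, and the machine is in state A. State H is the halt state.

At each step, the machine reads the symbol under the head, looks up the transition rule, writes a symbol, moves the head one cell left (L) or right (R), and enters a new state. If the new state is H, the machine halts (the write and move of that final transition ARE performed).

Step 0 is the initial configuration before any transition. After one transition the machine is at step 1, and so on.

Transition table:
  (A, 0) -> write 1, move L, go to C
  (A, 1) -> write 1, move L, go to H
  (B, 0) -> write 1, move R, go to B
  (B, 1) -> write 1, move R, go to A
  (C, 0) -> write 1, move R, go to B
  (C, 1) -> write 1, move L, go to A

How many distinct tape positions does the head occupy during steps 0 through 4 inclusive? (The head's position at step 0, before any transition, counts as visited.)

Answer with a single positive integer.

Step 1: in state A at pos 0, read 0 -> (A,0)->write 1,move L,goto C. Now: state=C, head=-1, tape[-2..1]=0010 (head:  ^)
Step 2: in state C at pos -1, read 0 -> (C,0)->write 1,move R,goto B. Now: state=B, head=0, tape[-2..1]=0110 (head:   ^)
Step 3: in state B at pos 0, read 1 -> (B,1)->write 1,move R,goto A. Now: state=A, head=1, tape[-2..2]=01100 (head:    ^)
Step 4: in state A at pos 1, read 0 -> (A,0)->write 1,move L,goto C. Now: state=C, head=0, tape[-2..2]=01110 (head:   ^)
Head positions at steps 0..4: starting at 0, distinct positions visited = {-1, 0, 1} -> 3 position(s)

Answer: 3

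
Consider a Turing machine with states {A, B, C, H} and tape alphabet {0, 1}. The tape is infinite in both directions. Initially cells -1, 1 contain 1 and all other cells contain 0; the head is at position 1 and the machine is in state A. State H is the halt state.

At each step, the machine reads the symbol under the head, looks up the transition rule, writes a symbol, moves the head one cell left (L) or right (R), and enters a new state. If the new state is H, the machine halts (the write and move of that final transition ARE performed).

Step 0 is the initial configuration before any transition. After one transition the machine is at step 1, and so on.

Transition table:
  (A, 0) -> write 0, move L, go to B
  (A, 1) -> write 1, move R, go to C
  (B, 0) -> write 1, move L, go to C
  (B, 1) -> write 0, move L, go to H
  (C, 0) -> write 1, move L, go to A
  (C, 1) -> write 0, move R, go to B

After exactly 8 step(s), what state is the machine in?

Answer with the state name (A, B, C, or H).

Answer: B

Derivation:
Step 1: in state A at pos 1, read 1 -> (A,1)->write 1,move R,goto C. Now: state=C, head=2, tape[-2..3]=010100 (head:     ^)
Step 2: in state C at pos 2, read 0 -> (C,0)->write 1,move L,goto A. Now: state=A, head=1, tape[-2..3]=010110 (head:    ^)
Step 3: in state A at pos 1, read 1 -> (A,1)->write 1,move R,goto C. Now: state=C, head=2, tape[-2..3]=010110 (head:     ^)
Step 4: in state C at pos 2, read 1 -> (C,1)->write 0,move R,goto B. Now: state=B, head=3, tape[-2..4]=0101000 (head:      ^)
Step 5: in state B at pos 3, read 0 -> (B,0)->write 1,move L,goto C. Now: state=C, head=2, tape[-2..4]=0101010 (head:     ^)
Step 6: in state C at pos 2, read 0 -> (C,0)->write 1,move L,goto A. Now: state=A, head=1, tape[-2..4]=0101110 (head:    ^)
Step 7: in state A at pos 1, read 1 -> (A,1)->write 1,move R,goto C. Now: state=C, head=2, tape[-2..4]=0101110 (head:     ^)
Step 8: in state C at pos 2, read 1 -> (C,1)->write 0,move R,goto B. Now: state=B, head=3, tape[-2..4]=0101010 (head:      ^)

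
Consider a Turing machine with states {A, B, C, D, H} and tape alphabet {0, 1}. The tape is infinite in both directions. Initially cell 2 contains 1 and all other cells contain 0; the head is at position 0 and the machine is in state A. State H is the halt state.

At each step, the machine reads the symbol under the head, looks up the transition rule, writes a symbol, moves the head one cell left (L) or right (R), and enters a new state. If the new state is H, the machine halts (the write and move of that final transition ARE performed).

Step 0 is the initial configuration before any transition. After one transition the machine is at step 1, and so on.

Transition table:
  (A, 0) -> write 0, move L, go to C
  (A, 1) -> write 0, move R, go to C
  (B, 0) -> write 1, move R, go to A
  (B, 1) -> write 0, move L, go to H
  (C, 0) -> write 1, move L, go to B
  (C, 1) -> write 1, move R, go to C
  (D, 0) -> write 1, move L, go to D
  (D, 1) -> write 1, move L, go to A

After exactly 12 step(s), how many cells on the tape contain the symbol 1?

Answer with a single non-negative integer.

Step 1: in state A at pos 0, read 0 -> (A,0)->write 0,move L,goto C. Now: state=C, head=-1, tape[-2..3]=000010 (head:  ^)
Step 2: in state C at pos -1, read 0 -> (C,0)->write 1,move L,goto B. Now: state=B, head=-2, tape[-3..3]=0010010 (head:  ^)
Step 3: in state B at pos -2, read 0 -> (B,0)->write 1,move R,goto A. Now: state=A, head=-1, tape[-3..3]=0110010 (head:   ^)
Step 4: in state A at pos -1, read 1 -> (A,1)->write 0,move R,goto C. Now: state=C, head=0, tape[-3..3]=0100010 (head:    ^)
Step 5: in state C at pos 0, read 0 -> (C,0)->write 1,move L,goto B. Now: state=B, head=-1, tape[-3..3]=0101010 (head:   ^)
Step 6: in state B at pos -1, read 0 -> (B,0)->write 1,move R,goto A. Now: state=A, head=0, tape[-3..3]=0111010 (head:    ^)
Step 7: in state A at pos 0, read 1 -> (A,1)->write 0,move R,goto C. Now: state=C, head=1, tape[-3..3]=0110010 (head:     ^)
Step 8: in state C at pos 1, read 0 -> (C,0)->write 1,move L,goto B. Now: state=B, head=0, tape[-3..3]=0110110 (head:    ^)
Step 9: in state B at pos 0, read 0 -> (B,0)->write 1,move R,goto A. Now: state=A, head=1, tape[-3..3]=0111110 (head:     ^)
Step 10: in state A at pos 1, read 1 -> (A,1)->write 0,move R,goto C. Now: state=C, head=2, tape[-3..3]=0111010 (head:      ^)
Step 11: in state C at pos 2, read 1 -> (C,1)->write 1,move R,goto C. Now: state=C, head=3, tape[-3..4]=01110100 (head:       ^)
Step 12: in state C at pos 3, read 0 -> (C,0)->write 1,move L,goto B. Now: state=B, head=2, tape[-3..4]=01110110 (head:      ^)
Cells containing 1 after step 12: {-2, -1, 0, 2, 3} -> 5 cell(s)

Answer: 5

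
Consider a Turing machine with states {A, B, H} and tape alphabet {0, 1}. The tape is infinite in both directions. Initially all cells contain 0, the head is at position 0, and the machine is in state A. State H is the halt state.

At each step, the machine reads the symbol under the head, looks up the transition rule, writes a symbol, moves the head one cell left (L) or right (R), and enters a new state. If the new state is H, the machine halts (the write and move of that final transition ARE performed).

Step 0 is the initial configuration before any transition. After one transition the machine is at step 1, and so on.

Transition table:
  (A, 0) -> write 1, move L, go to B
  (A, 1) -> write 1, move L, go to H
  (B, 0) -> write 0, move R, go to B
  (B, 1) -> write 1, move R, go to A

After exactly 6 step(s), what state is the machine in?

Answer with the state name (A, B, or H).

Answer: H

Derivation:
Step 1: in state A at pos 0, read 0 -> (A,0)->write 1,move L,goto B. Now: state=B, head=-1, tape[-2..1]=0010 (head:  ^)
Step 2: in state B at pos -1, read 0 -> (B,0)->write 0,move R,goto B. Now: state=B, head=0, tape[-2..1]=0010 (head:   ^)
Step 3: in state B at pos 0, read 1 -> (B,1)->write 1,move R,goto A. Now: state=A, head=1, tape[-2..2]=00100 (head:    ^)
Step 4: in state A at pos 1, read 0 -> (A,0)->write 1,move L,goto B. Now: state=B, head=0, tape[-2..2]=00110 (head:   ^)
Step 5: in state B at pos 0, read 1 -> (B,1)->write 1,move R,goto A. Now: state=A, head=1, tape[-2..2]=00110 (head:    ^)
Step 6: in state A at pos 1, read 1 -> (A,1)->write 1,move L,goto H. Now: state=H, head=0, tape[-2..2]=00110 (head:   ^)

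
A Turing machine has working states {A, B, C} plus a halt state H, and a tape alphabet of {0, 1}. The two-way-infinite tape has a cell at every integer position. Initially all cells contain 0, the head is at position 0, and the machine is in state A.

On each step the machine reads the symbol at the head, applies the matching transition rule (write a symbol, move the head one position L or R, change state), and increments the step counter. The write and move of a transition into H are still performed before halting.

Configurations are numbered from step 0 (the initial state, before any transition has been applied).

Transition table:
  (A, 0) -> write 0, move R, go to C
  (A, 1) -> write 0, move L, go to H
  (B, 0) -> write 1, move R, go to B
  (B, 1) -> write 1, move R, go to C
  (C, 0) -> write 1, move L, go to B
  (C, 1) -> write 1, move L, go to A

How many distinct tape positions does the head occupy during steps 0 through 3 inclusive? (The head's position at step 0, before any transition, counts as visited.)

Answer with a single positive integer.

Step 1: in state A at pos 0, read 0 -> (A,0)->write 0,move R,goto C. Now: state=C, head=1, tape[-1..2]=0000 (head:   ^)
Step 2: in state C at pos 1, read 0 -> (C,0)->write 1,move L,goto B. Now: state=B, head=0, tape[-1..2]=0010 (head:  ^)
Step 3: in state B at pos 0, read 0 -> (B,0)->write 1,move R,goto B. Now: state=B, head=1, tape[-1..2]=0110 (head:   ^)
Head positions at steps 0..3: starting at 0, distinct positions visited = {0, 1} -> 2 position(s)

Answer: 2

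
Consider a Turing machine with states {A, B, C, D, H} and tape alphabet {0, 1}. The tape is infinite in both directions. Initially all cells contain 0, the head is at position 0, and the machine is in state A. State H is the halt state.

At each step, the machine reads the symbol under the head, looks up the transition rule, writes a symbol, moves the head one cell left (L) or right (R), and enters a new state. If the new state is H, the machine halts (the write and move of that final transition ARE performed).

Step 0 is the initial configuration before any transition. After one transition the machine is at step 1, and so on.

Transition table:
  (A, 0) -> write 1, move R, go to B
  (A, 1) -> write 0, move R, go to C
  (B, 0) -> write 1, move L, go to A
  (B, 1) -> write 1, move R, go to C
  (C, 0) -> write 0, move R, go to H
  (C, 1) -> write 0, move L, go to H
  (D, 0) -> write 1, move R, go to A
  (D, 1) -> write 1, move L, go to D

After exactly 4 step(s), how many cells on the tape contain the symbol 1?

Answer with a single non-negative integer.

Answer: 0

Derivation:
Step 1: in state A at pos 0, read 0 -> (A,0)->write 1,move R,goto B. Now: state=B, head=1, tape[-1..2]=0100 (head:   ^)
Step 2: in state B at pos 1, read 0 -> (B,0)->write 1,move L,goto A. Now: state=A, head=0, tape[-1..2]=0110 (head:  ^)
Step 3: in state A at pos 0, read 1 -> (A,1)->write 0,move R,goto C. Now: state=C, head=1, tape[-1..2]=0010 (head:   ^)
Step 4: in state C at pos 1, read 1 -> (C,1)->write 0,move L,goto H. Now: state=H, head=0, tape[-1..2]=0000 (head:  ^)
No cell contains 1 after step 4 -> 0 cell(s)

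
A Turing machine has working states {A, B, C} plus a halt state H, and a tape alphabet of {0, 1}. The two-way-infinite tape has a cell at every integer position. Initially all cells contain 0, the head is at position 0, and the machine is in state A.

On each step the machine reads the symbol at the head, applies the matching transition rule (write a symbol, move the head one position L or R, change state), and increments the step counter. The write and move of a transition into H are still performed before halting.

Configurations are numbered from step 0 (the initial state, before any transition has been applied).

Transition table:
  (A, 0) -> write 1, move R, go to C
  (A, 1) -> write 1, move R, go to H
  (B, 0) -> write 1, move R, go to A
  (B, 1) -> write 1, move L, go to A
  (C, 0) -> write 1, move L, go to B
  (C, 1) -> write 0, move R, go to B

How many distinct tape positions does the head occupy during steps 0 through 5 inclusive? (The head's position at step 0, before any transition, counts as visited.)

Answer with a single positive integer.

Step 1: in state A at pos 0, read 0 -> (A,0)->write 1,move R,goto C. Now: state=C, head=1, tape[-1..2]=0100 (head:   ^)
Step 2: in state C at pos 1, read 0 -> (C,0)->write 1,move L,goto B. Now: state=B, head=0, tape[-1..2]=0110 (head:  ^)
Step 3: in state B at pos 0, read 1 -> (B,1)->write 1,move L,goto A. Now: state=A, head=-1, tape[-2..2]=00110 (head:  ^)
Step 4: in state A at pos -1, read 0 -> (A,0)->write 1,move R,goto C. Now: state=C, head=0, tape[-2..2]=01110 (head:   ^)
Step 5: in state C at pos 0, read 1 -> (C,1)->write 0,move R,goto B. Now: state=B, head=1, tape[-2..2]=01010 (head:    ^)
Head positions at steps 0..5: starting at 0, distinct positions visited = {-1, 0, 1} -> 3 position(s)

Answer: 3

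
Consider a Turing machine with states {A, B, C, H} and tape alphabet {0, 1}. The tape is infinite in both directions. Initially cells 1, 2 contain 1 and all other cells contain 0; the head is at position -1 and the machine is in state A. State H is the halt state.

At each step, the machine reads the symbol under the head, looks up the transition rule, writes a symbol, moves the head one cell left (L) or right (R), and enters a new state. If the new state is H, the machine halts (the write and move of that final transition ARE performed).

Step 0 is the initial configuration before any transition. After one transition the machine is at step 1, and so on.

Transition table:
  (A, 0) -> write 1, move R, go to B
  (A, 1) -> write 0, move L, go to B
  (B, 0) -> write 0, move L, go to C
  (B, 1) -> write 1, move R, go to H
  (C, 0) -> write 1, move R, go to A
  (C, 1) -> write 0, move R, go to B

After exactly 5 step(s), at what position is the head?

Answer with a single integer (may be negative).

Step 1: in state A at pos -1, read 0 -> (A,0)->write 1,move R,goto B. Now: state=B, head=0, tape[-2..3]=010110 (head:   ^)
Step 2: in state B at pos 0, read 0 -> (B,0)->write 0,move L,goto C. Now: state=C, head=-1, tape[-2..3]=010110 (head:  ^)
Step 3: in state C at pos -1, read 1 -> (C,1)->write 0,move R,goto B. Now: state=B, head=0, tape[-2..3]=000110 (head:   ^)
Step 4: in state B at pos 0, read 0 -> (B,0)->write 0,move L,goto C. Now: state=C, head=-1, tape[-2..3]=000110 (head:  ^)
Step 5: in state C at pos -1, read 0 -> (C,0)->write 1,move R,goto A. Now: state=A, head=0, tape[-2..3]=010110 (head:   ^)

Answer: 0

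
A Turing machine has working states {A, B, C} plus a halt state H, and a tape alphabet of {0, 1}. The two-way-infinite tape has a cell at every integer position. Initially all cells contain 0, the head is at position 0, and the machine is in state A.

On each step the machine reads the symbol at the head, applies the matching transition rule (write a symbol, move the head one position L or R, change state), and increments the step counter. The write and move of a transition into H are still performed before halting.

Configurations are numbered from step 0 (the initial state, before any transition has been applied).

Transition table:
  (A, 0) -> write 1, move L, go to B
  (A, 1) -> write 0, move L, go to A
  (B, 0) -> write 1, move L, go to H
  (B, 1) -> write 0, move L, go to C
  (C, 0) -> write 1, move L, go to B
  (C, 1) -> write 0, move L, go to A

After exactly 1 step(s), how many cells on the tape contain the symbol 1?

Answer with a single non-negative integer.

Step 1: in state A at pos 0, read 0 -> (A,0)->write 1,move L,goto B. Now: state=B, head=-1, tape[-2..1]=0010 (head:  ^)
Cells containing 1 after step 1: {0} -> 1 cell(s)

Answer: 1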